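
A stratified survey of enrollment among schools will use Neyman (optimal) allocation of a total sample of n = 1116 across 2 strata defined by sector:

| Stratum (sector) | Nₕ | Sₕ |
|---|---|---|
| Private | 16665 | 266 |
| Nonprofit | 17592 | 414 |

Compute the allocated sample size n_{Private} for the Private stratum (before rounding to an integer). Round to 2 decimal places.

Neyman allocation: nₕ = n·NₕSₕ / Σⱼ NⱼSⱼ.
Σ NⱼSⱼ = 16665·266 + 17592·414 = 1.1715978 × 10^7.
n_{Private} = 1116·16665·266 / (1.1715978 × 10^7) = 422.25.

422.25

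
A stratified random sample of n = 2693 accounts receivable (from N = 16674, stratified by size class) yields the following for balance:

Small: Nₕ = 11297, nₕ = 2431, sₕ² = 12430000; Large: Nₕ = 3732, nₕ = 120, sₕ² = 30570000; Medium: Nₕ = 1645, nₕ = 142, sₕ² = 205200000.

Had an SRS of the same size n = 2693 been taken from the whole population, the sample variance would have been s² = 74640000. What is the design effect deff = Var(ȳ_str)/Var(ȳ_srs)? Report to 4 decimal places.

1.1637

Var(ȳ_str) = Σ Wₕ²(1−fₕ)sₕ²/nₕ with Wₕ = Nₕ/16674:
  Small: (11297/16674)²·(1−2431/11297)·12430000/2431 = 1842.0331
  Large: (3732/16674)²·(1−120/3732)·30570000/120 = 12351.622
  Medium: (1645/16674)²·(1−142/1645)·205200000/142 = 12850.922
  → Var(ȳ_str) = 27044.577.
Var(ȳ_srs) = (1 − 2693/16674)·74640000/2693 = 23239.871.
deff = 27044.577 / 23239.871 = 1.1637.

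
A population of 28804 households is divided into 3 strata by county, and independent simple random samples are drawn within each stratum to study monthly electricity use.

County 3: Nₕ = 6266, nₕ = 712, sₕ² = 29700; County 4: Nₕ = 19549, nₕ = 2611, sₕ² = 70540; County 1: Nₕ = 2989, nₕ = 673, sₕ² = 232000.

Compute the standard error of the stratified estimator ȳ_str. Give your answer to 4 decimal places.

3.9253

Var(ȳ_str) = Σₕ Wₕ²(1 − fₕ)sₕ²/nₕ with Wₕ = Nₕ/N, N = 28804.
County 3: Wₕ = 0.21753923; term = 0.21753923²·(1 − 0.11362911)·29700/712 = 1.7497142.
County 4: Wₕ = 0.67869046; term = 0.67869046²·(1 − 0.13356182)·70540/2611 = 10.782256.
County 1: Wₕ = 0.10377031; term = 0.10377031²·(1 − 0.22515892)·232000/673 = 2.8762841.
Sum = 15.408254.
SE = √(15.408254) = 3.9253.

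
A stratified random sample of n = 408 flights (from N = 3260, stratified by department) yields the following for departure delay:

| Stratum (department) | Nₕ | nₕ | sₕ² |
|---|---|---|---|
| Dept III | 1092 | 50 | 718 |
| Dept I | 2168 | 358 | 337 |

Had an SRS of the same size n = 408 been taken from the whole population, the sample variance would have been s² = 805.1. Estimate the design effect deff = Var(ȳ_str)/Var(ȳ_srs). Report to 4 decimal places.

Var(ȳ_str) = Σ Wₕ²(1−fₕ)sₕ²/nₕ with Wₕ = Nₕ/3260:
  Dept III: (1092/3260)²·(1−50/1092)·718/50 = 1.5374804
  Dept I: (2168/3260)²·(1−358/2168)·337/358 = 0.3475758
  → Var(ȳ_str) = 1.8850562.
Var(ȳ_srs) = (1 − 408/3260)·805.1/408 = 1.7263211.
deff = 1.8850562 / 1.7263211 = 1.0919.

1.0919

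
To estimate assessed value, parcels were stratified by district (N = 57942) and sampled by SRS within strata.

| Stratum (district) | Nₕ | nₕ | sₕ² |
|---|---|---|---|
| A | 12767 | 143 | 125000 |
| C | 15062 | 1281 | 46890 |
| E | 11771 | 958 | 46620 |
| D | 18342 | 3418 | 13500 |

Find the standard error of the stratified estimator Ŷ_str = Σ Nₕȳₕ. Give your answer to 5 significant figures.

394660

Var(Ŷ_str) = Σₕ Nₕ²(1 − fₕ)sₕ²/nₕ.
A: 12767²·(1 − 143/12767)·125000/143 = 1.408834 × 10^11.
C: 15062²·(1 − 1281/15062)·46890/1281 = 7.5979158 × 10^9.
E: 11771²·(1 − 958/11771)·46620/958 = 6.1939304 × 10^9.
D: 18342²·(1 − 3418/18342)·13500/3418 = 1.0811691 × 10^9.
Sum = 1.5575642 × 10^11.
SE = √(1.5575642 × 10^11) = 394660.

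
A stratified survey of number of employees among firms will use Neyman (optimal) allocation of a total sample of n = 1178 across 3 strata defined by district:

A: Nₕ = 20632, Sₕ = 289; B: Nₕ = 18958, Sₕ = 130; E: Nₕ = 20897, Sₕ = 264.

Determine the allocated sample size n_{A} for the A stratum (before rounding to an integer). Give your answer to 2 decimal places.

503.73

Neyman allocation: nₕ = n·NₕSₕ / Σⱼ NⱼSⱼ.
Σ NⱼSⱼ = 20632·289 + 18958·130 + 20897·264 = 1.3943996 × 10^7.
n_{A} = 1178·20632·289 / (1.3943996 × 10^7) = 503.73.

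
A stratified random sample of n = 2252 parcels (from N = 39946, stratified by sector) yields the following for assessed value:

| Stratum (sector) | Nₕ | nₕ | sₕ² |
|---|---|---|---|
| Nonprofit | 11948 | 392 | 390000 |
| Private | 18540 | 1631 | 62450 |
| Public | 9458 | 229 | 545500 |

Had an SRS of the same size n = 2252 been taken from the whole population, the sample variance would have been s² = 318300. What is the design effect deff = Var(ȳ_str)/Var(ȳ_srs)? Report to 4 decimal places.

1.6789

Var(ȳ_str) = Σ Wₕ²(1−fₕ)sₕ²/nₕ with Wₕ = Nₕ/39946:
  Nonprofit: (11948/39946)²·(1−392/11948)·390000/392 = 86.086429
  Private: (18540/39946)²·(1−1631/18540)·62450/1631 = 7.522454
  Public: (9458/39946)²·(1−229/9458)·545500/229 = 130.30667
  → Var(ȳ_str) = 223.91555.
Var(ȳ_srs) = (1 − 2252/39946)·318300/2252 = 133.37277.
deff = 223.91555 / 133.37277 = 1.6789.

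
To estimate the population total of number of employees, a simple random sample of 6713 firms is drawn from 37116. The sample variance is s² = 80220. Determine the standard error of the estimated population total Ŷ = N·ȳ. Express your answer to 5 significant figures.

116120

Var(Ŷ) = N²·Var(ȳ) = N²·(1 − n/N)·s²/n.
f = 6713/37116 = 0.18086539; Var(ȳ) = 0.81913461·80220/6713 = 9.7886158.
Var(Ŷ) = 37116² · 9.7886158 = 1.3484772 × 10^10.
SE(Ŷ) = √(1.3484772 × 10^10) = 116120.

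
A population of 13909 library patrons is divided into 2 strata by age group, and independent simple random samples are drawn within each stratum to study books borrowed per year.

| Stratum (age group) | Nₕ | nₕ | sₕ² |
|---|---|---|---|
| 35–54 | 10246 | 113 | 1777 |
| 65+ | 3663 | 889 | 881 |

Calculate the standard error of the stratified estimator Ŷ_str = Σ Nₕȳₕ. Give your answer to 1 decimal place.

40530.9

Var(Ŷ_str) = Σₕ Nₕ²(1 − fₕ)sₕ²/nₕ.
35–54: 10246²·(1 − 113/10246)·1777/113 = 1.6326811 × 10^9.
65+: 3663²·(1 − 889/3663)·881/889 = 1.0069723 × 10^7.
Sum = 1.6427508 × 10^9.
SE = √(1.6427508 × 10^9) = 40530.9.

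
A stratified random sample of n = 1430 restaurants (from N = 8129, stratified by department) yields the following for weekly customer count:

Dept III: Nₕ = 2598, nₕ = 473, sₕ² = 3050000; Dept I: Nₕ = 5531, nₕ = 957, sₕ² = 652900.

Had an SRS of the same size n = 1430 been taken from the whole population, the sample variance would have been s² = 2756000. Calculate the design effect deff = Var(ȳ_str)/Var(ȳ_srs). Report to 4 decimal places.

Var(ȳ_str) = Σ Wₕ²(1−fₕ)sₕ²/nₕ with Wₕ = Nₕ/8129:
  Dept III: (2598/8129)²·(1−473/2598)·3050000/473 = 538.7193
  Dept I: (5531/8129)²·(1−957/5531)·652900/957 = 261.19226
  → Var(ȳ_str) = 799.91156.
Var(ȳ_srs) = (1 − 1430/8129)·2756000/1430 = 1588.2396.
deff = 799.91156 / 1588.2396 = 0.5036.

0.5036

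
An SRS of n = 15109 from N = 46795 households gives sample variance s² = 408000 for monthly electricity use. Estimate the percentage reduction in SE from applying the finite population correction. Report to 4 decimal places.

f = n/N = 15109/46795 = 0.32287638.
SE_no-fpc = √(s²/n) = 5.1965154; SE_fpc = √((1−f)s²/n) = 4.2760838.
Ratio = √(1−f) = 0.82287522. Reduction = 100·(1 − 0.82287522) = 17.7125%.

17.7125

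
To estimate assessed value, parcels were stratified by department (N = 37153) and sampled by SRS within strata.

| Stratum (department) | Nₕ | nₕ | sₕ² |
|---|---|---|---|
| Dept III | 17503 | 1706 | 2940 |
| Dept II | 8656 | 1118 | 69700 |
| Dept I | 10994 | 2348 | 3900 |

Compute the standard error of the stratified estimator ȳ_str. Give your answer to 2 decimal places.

Var(ȳ_str) = Σₕ Wₕ²(1 − fₕ)sₕ²/nₕ with Wₕ = Nₕ/N, N = 37153.
Dept III: Wₕ = 0.47110597; term = 0.47110597²·(1 − 0.09746901)·2940/1706 = 0.3451975.
Dept II: Wₕ = 0.23298253; term = 0.23298253²·(1 − 0.12915896)·69700/1118 = 2.9469759.
Dept I: Wₕ = 0.29591150; term = 0.29591150²·(1 − 0.21357104)·3900/2348 = 0.1143799.
Sum = 3.4065533.
SE = √(3.4065533) = 1.85.

1.85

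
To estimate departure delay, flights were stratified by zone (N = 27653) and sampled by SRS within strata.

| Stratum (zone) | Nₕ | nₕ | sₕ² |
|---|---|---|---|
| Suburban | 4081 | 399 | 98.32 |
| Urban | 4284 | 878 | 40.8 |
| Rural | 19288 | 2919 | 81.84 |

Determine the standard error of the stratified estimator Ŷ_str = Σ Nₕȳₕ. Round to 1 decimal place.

Var(Ŷ_str) = Σₕ Nₕ²(1 − fₕ)sₕ²/nₕ.
Suburban: 4081²·(1 − 399/4081)·98.32/399 = 3.7027071 × 10^6.
Urban: 4284²·(1 − 878/4284)·40.8/878 = 678046.93.
Rural: 19288²·(1 − 2919/19288)·81.84/2919 = 8.8519891 × 10^6.
Sum = 1.3232743 × 10^7.
SE = √(1.3232743 × 10^7) = 3637.7.

3637.7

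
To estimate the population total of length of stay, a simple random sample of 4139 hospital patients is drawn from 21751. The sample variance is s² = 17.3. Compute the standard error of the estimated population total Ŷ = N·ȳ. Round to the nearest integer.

Var(Ŷ) = N²·Var(ȳ) = N²·(1 − n/N)·s²/n.
f = 4139/21751 = 0.19029010; Var(ȳ) = 0.80970990·17.3/4139 = 0.0033843878.
Var(Ŷ) = 21751² · 0.0033843878 = 1.6011742 × 10^6.
SE(Ŷ) = √(1.6011742 × 10^6) = 1265.

1265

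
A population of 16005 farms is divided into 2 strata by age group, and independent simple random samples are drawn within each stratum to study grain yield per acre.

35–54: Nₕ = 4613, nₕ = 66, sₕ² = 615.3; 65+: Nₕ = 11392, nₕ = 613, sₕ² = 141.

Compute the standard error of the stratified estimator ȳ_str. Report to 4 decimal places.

0.9347

Var(ȳ_str) = Σₕ Wₕ²(1 − fₕ)sₕ²/nₕ with Wₕ = Nₕ/N, N = 16005.
35–54: Wₕ = 0.28822243; term = 0.28822243²·(1 − 0.01430739)·615.3/66 = 0.76337869.
65+: Wₕ = 0.71177757; term = 0.71177757²·(1 − 0.05380969)·141/613 = 0.11026197.
Sum = 0.87364066.
SE = √(0.87364066) = 0.9347.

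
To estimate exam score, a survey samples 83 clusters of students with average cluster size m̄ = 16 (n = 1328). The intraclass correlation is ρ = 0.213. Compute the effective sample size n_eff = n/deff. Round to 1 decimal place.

deff = 1 + (16 − 1)·0.213 = 1 + 3.195 = 4.195.
n_eff = 1328 / 4.195 = 316.6.

316.6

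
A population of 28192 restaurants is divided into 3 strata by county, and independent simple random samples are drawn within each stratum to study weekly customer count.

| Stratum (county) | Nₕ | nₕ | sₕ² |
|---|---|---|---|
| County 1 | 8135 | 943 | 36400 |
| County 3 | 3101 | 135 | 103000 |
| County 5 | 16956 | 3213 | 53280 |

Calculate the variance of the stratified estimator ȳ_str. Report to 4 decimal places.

Var(ȳ_str) = Σₕ Wₕ²(1 − fₕ)sₕ²/nₕ with Wₕ = Nₕ/N, N = 28192.
County 1: Wₕ = 0.28855704; term = 0.28855704²·(1 − 0.11591887)·36400/943 = 2.8414836.
County 3: Wₕ = 0.10999574; term = 0.10999574²·(1 − 0.04353434)·103000/135 = 8.8292659.
County 5: Wₕ = 0.60144722; term = 0.60144722²·(1 − 0.18949045)·53280/3213 = 4.8619073.
Sum = 16.532657.

16.5327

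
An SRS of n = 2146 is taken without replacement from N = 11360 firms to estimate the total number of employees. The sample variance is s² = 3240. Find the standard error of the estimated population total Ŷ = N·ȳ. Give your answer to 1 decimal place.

12571.0

Var(Ŷ) = N²·Var(ȳ) = N²·(1 − n/N)·s²/n.
f = 2146/11360 = 0.18890845; Var(ȳ) = 0.81109155·3240/2146 = 1.2245744.
Var(Ŷ) = 11360² · 1.2245744 = 1.5803084 × 10^8.
SE(Ŷ) = √(1.5803084 × 10^8) = 12571.0.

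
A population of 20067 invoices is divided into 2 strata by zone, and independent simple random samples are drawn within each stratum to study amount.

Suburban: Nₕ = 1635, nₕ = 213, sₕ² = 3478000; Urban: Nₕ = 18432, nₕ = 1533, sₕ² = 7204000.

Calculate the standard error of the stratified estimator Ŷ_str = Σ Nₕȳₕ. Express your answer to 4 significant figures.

Var(Ŷ_str) = Σₕ Nₕ²(1 − fₕ)sₕ²/nₕ.
Suburban: 1635²·(1 − 213/1635)·3478000/213 = 3.7963595 × 10^10.
Urban: 18432²·(1 − 1533/18432)·7204000/1533 = 1.4637436 × 10^12.
Sum = 1.5017072 × 10^12.
SE = √(1.5017072 × 10^12) = 1.225 × 10^6.

1.225 × 10^6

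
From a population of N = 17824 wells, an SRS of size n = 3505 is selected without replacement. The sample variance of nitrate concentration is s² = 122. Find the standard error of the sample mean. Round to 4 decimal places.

Under SRS without replacement, Var(ȳ) = (1 − f)·s²/n with f = n/N = 3505/17824 = 0.19664497.
Var(ȳ) = (1 − 0.19664497)·122/3505 = 0.80335503·0.034807418 = 0.027962714.
SE(ȳ) = √(0.027962714) = 0.1672.

0.1672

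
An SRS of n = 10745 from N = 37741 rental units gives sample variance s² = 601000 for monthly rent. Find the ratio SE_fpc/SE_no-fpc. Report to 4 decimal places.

0.8458

f = n/N = 10745/37741 = 0.28470364.
SE_no-fpc = √(s²/n) = 7.4788363; SE_fpc = √((1−f)s²/n) = 6.3252404.
Ratio = √(1−f) = 0.84575195.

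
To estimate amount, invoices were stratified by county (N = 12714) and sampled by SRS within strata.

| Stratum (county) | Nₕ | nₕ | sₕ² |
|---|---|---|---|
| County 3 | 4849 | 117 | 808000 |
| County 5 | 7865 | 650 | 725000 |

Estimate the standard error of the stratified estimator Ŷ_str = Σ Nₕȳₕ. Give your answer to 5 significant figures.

470910

Var(Ŷ_str) = Σₕ Nₕ²(1 − fₕ)sₕ²/nₕ.
County 3: 4849²·(1 − 117/4849)·808000/117 = 1.5846101 × 10^11.
County 5: 7865²·(1 − 650/7865)·725000/650 = 6.3293588 × 10^10.
Sum = 2.217546 × 10^11.
SE = √(2.217546 × 10^11) = 470910.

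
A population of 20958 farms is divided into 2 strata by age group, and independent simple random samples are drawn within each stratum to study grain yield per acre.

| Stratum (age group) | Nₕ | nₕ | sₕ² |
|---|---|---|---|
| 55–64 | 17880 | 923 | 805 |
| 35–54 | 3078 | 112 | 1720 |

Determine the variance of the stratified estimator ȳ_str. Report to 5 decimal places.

0.92121

Var(ȳ_str) = Σₕ Wₕ²(1 − fₕ)sₕ²/nₕ with Wₕ = Nₕ/N, N = 20958.
55–64: Wₕ = 0.85313484; term = 0.85313484²·(1 − 0.05162192)·805/923 = 0.60202017.
35–54: Wₕ = 0.14686516; term = 0.14686516²·(1 − 0.03638726)·1720/112 = 0.31919091.
Sum = 0.92121108.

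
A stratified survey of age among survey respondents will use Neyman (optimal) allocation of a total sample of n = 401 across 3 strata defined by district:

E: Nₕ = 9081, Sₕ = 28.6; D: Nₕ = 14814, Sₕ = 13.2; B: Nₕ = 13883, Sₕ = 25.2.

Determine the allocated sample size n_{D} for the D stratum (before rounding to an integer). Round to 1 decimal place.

97.4

Neyman allocation: nₕ = n·NₕSₕ / Σⱼ NⱼSⱼ.
Σ NⱼSⱼ = 9081·28.6 + 14814·13.2 + 13883·25.2 = 805113.
n_{D} = 401·14814·13.2 / 805113 = 97.4.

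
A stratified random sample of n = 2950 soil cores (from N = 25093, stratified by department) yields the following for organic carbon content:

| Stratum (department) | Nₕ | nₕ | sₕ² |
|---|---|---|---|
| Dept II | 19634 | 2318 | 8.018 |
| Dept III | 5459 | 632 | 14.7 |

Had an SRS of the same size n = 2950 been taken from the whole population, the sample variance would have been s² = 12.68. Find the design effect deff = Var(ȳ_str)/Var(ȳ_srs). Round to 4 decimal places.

Var(ȳ_str) = Σ Wₕ²(1−fₕ)sₕ²/nₕ with Wₕ = Nₕ/25093:
  Dept II: (19634/25093)²·(1−2318/19634)·8.018/2318 = 0.0018676858
  Dept III: (5459/25093)²·(1−632/5459)·14.7/632 = 9.7338685 × 10^-4
  → Var(ȳ_str) = 0.0028410727.
Var(ȳ_srs) = (1 − 2950/25093)·12.68/2950 = 0.0037929849.
deff = 0.0028410727 / 0.0037929849 = 0.7490.

0.7490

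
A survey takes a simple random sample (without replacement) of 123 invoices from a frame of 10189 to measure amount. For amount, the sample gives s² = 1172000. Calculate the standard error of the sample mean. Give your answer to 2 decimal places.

Under SRS without replacement, Var(ȳ) = (1 − f)·s²/n with f = n/N = 123/10189 = 0.01207184.
Var(ȳ) = (1 − 0.01207184)·1172000/123 = 0.98792816·9528.4553 = 9413.4293.
SE(ȳ) = √(9413.4293) = 97.02.

97.02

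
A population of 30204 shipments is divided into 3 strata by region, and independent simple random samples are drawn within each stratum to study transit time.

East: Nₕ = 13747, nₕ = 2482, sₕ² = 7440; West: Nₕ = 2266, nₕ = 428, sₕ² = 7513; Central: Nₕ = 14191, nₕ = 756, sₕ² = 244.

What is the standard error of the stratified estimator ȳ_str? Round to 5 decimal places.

0.81020

Var(ȳ_str) = Σₕ Wₕ²(1 − fₕ)sₕ²/nₕ with Wₕ = Nₕ/N, N = 30204.
East: Wₕ = 0.45513839; term = 0.45513839²·(1 − 0.18054848)·7440/2482 = 0.50884014.
West: Wₕ = 0.07502318; term = 0.07502318²·(1 − 0.18887908)·7513/428 = 0.080139404.
Central: Wₕ = 0.46983843; term = 0.46983843²·(1 − 0.05327320)·244/756 = 0.067451215.
Sum = 0.65643076.
SE = √(0.65643076) = 0.81020.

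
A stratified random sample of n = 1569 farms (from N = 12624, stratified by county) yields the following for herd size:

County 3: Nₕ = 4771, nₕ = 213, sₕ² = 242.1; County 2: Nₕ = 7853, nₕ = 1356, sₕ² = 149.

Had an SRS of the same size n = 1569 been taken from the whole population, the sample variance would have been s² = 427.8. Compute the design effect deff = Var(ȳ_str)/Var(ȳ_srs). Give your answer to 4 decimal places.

0.7969

Var(ȳ_str) = Σ Wₕ²(1−fₕ)sₕ²/nₕ with Wₕ = Nₕ/12624:
  County 3: (4771/12624)²·(1−213/4771)·242.1/213 = 0.15509756
  County 2: (7853/12624)²·(1−1356/7853)·149/1356 = 0.035178804
  → Var(ȳ_str) = 0.19027636.
Var(ȳ_srs) = (1 − 1569/12624)·427.8/1569 = 0.23876991.
deff = 0.19027636 / 0.23876991 = 0.7969.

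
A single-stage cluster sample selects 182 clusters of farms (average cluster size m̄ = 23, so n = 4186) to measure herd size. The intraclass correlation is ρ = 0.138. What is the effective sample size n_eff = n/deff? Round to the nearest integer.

1037

deff = 1 + (23 − 1)·0.138 = 1 + 3.036 = 4.036.
n_eff = 4186 / 4.036 = 1037.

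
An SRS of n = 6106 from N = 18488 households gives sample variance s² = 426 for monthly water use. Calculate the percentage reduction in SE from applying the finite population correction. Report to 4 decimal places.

18.1629

f = n/N = 6106/18488 = 0.33026828.
SE_no-fpc = √(s²/n) = 0.26413527; SE_fpc = √((1−f)s²/n) = 0.21616075.
Ratio = √(1−f) = 0.81837138. Reduction = 100·(1 − 0.81837138) = 18.1629%.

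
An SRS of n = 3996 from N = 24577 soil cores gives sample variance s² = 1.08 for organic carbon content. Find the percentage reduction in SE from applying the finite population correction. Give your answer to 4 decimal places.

f = n/N = 3996/24577 = 0.16259104.
SE_no-fpc = √(s²/n) = 0.016439899; SE_fpc = √((1−f)s²/n) = 0.01504416.
Ratio = √(1−f) = 0.91510052. Reduction = 100·(1 − 0.91510052) = 8.4899%.

8.4899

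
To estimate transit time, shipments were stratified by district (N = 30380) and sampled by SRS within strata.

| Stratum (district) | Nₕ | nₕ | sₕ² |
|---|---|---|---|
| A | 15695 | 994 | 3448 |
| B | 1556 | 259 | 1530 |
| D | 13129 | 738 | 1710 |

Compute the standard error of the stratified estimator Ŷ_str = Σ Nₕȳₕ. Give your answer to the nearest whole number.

Var(Ŷ_str) = Σₕ Nₕ²(1 − fₕ)sₕ²/nₕ.
A: 15695²·(1 − 994/15695)·3448/994 = 8.0036681 × 10^8.
B: 1556²·(1 − 259/1556)·1530/259 = 1.1921784 × 10^7.
D: 13129²·(1 − 738/13129)·1710/738 = 3.769448 × 10^8.
Sum = 1.1892334 × 10^9.
SE = √(1.1892334 × 10^9) = 34485.

34485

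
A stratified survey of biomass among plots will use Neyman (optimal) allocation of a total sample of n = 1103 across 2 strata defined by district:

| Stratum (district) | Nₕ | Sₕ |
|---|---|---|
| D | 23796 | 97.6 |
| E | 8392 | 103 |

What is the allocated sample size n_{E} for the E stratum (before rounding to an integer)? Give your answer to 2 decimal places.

299.17

Neyman allocation: nₕ = n·NₕSₕ / Σⱼ NⱼSⱼ.
Σ NⱼSⱼ = 23796·97.6 + 8392·103 = 3.1868656 × 10^6.
n_{E} = 1103·8392·103 / (3.1868656 × 10^6) = 299.17.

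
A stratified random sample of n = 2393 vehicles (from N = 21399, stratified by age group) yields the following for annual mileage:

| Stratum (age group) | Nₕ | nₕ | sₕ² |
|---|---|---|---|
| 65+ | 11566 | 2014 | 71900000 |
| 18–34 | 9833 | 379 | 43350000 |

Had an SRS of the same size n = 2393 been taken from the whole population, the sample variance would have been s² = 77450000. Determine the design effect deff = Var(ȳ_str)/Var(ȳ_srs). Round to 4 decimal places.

Var(ȳ_str) = Σ Wₕ²(1−fₕ)sₕ²/nₕ with Wₕ = Nₕ/21399:
  65+: (11566/21399)²·(1−2014/11566)·71900000/2014 = 8613.1095
  18–34: (9833/21399)²·(1−379/9833)·43350000/379 = 23220.126
  → Var(ȳ_str) = 31833.236.
Var(ȳ_srs) = (1 − 2393/21399)·77450000/2393 = 28745.904.
deff = 31833.236 / 28745.904 = 1.1074.

1.1074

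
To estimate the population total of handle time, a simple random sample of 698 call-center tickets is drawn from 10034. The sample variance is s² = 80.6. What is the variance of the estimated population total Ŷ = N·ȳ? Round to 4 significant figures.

1.082 × 10^7

Var(Ŷ) = N²·Var(ȳ) = N²·(1 − n/N)·s²/n.
f = 698/10034 = 0.06956348; Var(ȳ) = 0.93043652·80.6/698 = 0.10744009.
Var(Ŷ) = 10034² · 0.10744009 = 1.0817192 × 10^7.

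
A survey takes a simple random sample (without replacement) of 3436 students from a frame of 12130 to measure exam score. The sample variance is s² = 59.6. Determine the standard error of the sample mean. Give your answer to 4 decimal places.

0.1115

Under SRS without replacement, Var(ȳ) = (1 − f)·s²/n with f = n/N = 3436/12130 = 0.28326463.
Var(ȳ) = (1 − 0.28326463)·59.6/3436 = 0.71673537·0.017345751 = 0.012432313.
SE(ȳ) = √(0.012432313) = 0.1115.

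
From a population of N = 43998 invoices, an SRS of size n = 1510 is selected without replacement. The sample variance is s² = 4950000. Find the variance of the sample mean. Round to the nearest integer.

Under SRS without replacement, Var(ȳ) = (1 − f)·s²/n with f = n/N = 1510/43998 = 0.03431974.
Var(ȳ) = (1 − 0.03431974)·4950000/1510 = 0.96568026·3278.1457 = 3165.6406.

3166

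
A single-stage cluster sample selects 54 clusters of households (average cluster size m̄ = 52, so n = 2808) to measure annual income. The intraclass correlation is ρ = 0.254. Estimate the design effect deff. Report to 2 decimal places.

deff = 1 + (52 − 1)·0.254 = 1 + 12.954 = 13.954.

13.95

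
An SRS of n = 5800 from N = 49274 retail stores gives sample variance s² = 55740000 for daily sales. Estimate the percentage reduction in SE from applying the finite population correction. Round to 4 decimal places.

6.0697

f = n/N = 5800/49274 = 0.11770914.
SE_no-fpc = √(s²/n) = 98.032366; SE_fpc = √((1−f)s²/n) = 92.082134.
Ratio = √(1−f) = 0.93930339. Reduction = 100·(1 − 0.93930339) = 6.0697%.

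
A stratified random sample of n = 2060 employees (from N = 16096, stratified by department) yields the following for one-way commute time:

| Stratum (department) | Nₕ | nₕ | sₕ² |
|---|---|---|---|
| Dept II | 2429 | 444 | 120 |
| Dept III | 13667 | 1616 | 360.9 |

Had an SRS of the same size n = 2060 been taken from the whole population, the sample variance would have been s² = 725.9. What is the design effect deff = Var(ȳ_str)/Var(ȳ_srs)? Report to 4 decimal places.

Var(ȳ_str) = Σ Wₕ²(1−fₕ)sₕ²/nₕ with Wₕ = Nₕ/16096:
  Dept II: (2429/16096)²·(1−444/2429)·120/444 = 0.005029796
  Dept III: (13667/16096)²·(1−1616/13667)·360.9/1616 = 0.14197304
  → Var(ȳ_str) = 0.14700284.
Var(ȳ_srs) = (1 − 2060/16096)·725.9/2060 = 0.30728048.
deff = 0.14700284 / 0.30728048 = 0.4784.

0.4784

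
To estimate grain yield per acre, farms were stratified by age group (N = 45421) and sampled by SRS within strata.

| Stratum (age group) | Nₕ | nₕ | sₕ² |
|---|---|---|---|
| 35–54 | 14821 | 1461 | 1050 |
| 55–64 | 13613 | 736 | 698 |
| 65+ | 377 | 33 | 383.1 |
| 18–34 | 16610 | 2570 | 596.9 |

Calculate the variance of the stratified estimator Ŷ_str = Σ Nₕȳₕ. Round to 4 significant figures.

3.642 × 10^8

Var(Ŷ_str) = Σₕ Nₕ²(1 − fₕ)sₕ²/nₕ.
35–54: 14821²·(1 − 1461/14821)·1050/1461 = 1.4230595 × 10^8.
55–64: 13613²·(1 − 736/13613)·698/736 = 1.6624406 × 10^8.
65+: 377²·(1 − 33/377)·383.1/33 = 1.5055598 × 10^6.
18–34: 16610²·(1 − 2570/16610)·596.9/2570 = 5.416331 × 10^7.
Sum = 3.6421888 × 10^8.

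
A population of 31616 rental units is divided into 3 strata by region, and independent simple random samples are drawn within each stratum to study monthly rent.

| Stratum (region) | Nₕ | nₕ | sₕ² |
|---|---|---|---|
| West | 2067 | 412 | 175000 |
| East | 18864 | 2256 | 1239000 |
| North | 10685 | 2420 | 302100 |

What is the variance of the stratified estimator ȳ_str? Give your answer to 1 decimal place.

184.6

Var(ȳ_str) = Σₕ Wₕ²(1 − fₕ)sₕ²/nₕ with Wₕ = Nₕ/N, N = 31616.
West: Wₕ = 0.06537829; term = 0.06537829²·(1 − 0.19932269)·175000/412 = 1.4536688.
East: Wₕ = 0.59665992; term = 0.59665992²·(1 − 0.11959288)·1239000/2256 = 172.13512.
North: Wₕ = 0.33796179; term = 0.33796179²·(1 − 0.22648573)·302100/2420 = 11.02907.
Sum = 184.61786.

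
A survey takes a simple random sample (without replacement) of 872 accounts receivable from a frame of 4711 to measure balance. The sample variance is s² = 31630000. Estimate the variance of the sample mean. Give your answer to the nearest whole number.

Under SRS without replacement, Var(ȳ) = (1 − f)·s²/n with f = n/N = 872/4711 = 0.18509871.
Var(ȳ) = (1 − 0.18509871)·31630000/872 = 0.81490129·36272.936 = 29558.862.

29559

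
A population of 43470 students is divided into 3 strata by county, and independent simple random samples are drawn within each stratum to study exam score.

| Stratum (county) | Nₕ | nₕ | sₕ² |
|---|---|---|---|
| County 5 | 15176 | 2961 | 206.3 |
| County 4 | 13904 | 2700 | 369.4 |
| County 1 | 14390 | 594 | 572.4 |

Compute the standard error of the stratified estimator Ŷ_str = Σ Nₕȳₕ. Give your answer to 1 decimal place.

15017.8

Var(Ŷ_str) = Σₕ Nₕ²(1 − fₕ)sₕ²/nₕ.
County 5: 15176²·(1 − 2961/15176)·206.3/2961 = 1.2915511 × 10^7.
County 4: 13904²·(1 − 2700/13904)·369.4/2700 = 2.1313069 × 10^7.
County 1: 14390²·(1 − 594/14390)·572.4/594 = 1.9130537 × 10^8.
Sum = 2.2553395 × 10^8.
SE = √(2.2553395 × 10^8) = 15017.8.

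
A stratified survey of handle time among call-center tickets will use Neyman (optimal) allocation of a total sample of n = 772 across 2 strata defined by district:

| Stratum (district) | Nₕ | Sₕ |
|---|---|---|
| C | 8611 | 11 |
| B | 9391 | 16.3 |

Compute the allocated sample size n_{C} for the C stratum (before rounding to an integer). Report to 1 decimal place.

295.1

Neyman allocation: nₕ = n·NₕSₕ / Σⱼ NⱼSⱼ.
Σ NⱼSⱼ = 8611·11 + 9391·16.3 = 247794.3.
n_{C} = 772·8611·11 / 247794.3 = 295.1.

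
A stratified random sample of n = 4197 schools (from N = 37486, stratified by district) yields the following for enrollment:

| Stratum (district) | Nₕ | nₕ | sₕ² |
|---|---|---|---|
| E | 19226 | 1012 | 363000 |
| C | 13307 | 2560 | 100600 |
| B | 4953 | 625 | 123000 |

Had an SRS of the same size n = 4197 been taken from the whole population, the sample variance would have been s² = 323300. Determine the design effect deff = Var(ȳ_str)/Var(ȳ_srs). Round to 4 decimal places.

Var(ȳ_str) = Σ Wₕ²(1−fₕ)sₕ²/nₕ with Wₕ = Nₕ/37486:
  E: (19226/37486)²·(1−1012/19226)·363000/1012 = 89.388609
  C: (13307/37486)²·(1−2560/13307)·100600/2560 = 3.9993298
  B: (4953/37486)²·(1−625/4953)·123000/625 = 3.0022197
  → Var(ȳ_str) = 96.390159.
Var(ȳ_srs) = (1 − 4197/37486)·323300/4197 = 68.40666.
deff = 96.390159 / 68.40666 = 1.4091.

1.4091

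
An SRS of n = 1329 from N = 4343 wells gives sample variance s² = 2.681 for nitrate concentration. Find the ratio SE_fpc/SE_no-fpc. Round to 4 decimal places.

0.8331

f = n/N = 1329/4343 = 0.30600967.
SE_no-fpc = √(s²/n) = 0.044914432; SE_fpc = √((1−f)s²/n) = 0.037416454.
Ratio = √(1−f) = 0.83306082.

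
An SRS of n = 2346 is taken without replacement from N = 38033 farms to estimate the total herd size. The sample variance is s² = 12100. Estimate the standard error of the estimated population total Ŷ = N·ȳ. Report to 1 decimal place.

Var(Ŷ) = N²·Var(ȳ) = N²·(1 − n/N)·s²/n.
f = 2346/38033 = 0.06168328; Var(ȳ) = 0.93831672·12100/2346 = 4.8395705.
Var(Ŷ) = 38033² · 4.8395705 = 7.0004827 × 10^9.
SE(Ŷ) = √(7.0004827 × 10^9) = 83668.9.

83668.9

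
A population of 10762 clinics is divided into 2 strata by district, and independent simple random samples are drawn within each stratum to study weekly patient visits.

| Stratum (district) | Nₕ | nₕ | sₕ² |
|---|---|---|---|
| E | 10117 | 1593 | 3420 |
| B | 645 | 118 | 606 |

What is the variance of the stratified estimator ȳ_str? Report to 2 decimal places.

1.61

Var(ȳ_str) = Σₕ Wₕ²(1 − fₕ)sₕ²/nₕ with Wₕ = Nₕ/N, N = 10762.
E: Wₕ = 0.94006690; term = 0.94006690²·(1 − 0.15745774)·3420/1593 = 1.5985254.
B: Wₕ = 0.05993310; term = 0.05993310²·(1 − 0.18294574)·606/118 = 0.015072142.
Sum = 1.6135975.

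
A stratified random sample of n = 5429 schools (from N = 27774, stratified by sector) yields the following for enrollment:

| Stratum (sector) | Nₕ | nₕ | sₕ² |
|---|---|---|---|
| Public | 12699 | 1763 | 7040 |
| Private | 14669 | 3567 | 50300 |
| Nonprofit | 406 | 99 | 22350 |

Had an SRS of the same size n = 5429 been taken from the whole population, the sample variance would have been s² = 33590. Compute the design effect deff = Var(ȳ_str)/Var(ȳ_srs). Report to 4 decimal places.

0.7498

Var(ȳ_str) = Σ Wₕ²(1−fₕ)sₕ²/nₕ with Wₕ = Nₕ/27774:
  Public: (12699/27774)²·(1−1763/12699)·7040/1763 = 0.71890501
  Private: (14669/27774)²·(1−3567/14669)·50300/3567 = 2.9770748
  Nonprofit: (406/27774)²·(1−99/406)·22350/99 = 0.036477904
  → Var(ȳ_str) = 3.7324577.
Var(ȳ_srs) = (1 − 5429/27774)·33590/5429 = 4.9777386.
deff = 3.7324577 / 4.9777386 = 0.7498.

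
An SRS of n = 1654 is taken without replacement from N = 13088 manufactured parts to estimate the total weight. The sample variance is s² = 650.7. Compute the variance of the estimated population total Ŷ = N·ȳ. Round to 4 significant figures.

Var(Ŷ) = N²·Var(ȳ) = N²·(1 − n/N)·s²/n.
f = 1654/13088 = 0.12637531; Var(ȳ) = 0.87362469·650.7/1654 = 0.34369262.
Var(Ŷ) = 13088² · 0.34369262 = 5.8873083 × 10^7.

5.887 × 10^7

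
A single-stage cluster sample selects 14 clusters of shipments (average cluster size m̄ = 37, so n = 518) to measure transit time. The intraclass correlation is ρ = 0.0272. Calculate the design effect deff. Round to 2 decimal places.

deff = 1 + (37 − 1)·0.0272 = 1 + 0.9792 = 1.9792.

1.98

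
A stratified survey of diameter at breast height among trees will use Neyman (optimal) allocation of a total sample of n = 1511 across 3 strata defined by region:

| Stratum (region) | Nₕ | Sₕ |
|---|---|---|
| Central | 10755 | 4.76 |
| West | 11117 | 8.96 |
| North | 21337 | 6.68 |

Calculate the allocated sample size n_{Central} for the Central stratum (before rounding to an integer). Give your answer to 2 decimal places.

263.71

Neyman allocation: nₕ = n·NₕSₕ / Σⱼ NⱼSⱼ.
Σ NⱼSⱼ = 10755·4.76 + 11117·8.96 + 21337·6.68 = 293333.28.
n_{Central} = 1511·10755·4.76 / 293333.28 = 263.71.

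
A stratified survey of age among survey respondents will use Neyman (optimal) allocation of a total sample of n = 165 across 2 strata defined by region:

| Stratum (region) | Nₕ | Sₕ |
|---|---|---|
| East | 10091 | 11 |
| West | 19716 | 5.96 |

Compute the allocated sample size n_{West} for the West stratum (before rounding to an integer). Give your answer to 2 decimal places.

Neyman allocation: nₕ = n·NₕSₕ / Σⱼ NⱼSⱼ.
Σ NⱼSⱼ = 10091·11 + 19716·5.96 = 228508.36.
n_{West} = 165·19716·5.96 / 228508.36 = 84.85.

84.85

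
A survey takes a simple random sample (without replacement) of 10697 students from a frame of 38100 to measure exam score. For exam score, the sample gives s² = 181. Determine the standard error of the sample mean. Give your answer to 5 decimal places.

Under SRS without replacement, Var(ȳ) = (1 − f)·s²/n with f = n/N = 10697/38100 = 0.28076115.
Var(ȳ) = (1 − 0.28076115)·181/10697 = 0.71923885·0.016920632 = 0.012169976.
SE(ȳ) = √(0.012169976) = 0.11032.

0.11032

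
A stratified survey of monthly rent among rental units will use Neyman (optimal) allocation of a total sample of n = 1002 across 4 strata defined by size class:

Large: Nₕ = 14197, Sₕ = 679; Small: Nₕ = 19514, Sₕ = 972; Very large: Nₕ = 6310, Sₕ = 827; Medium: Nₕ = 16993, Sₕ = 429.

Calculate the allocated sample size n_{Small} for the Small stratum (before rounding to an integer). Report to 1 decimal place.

Neyman allocation: nₕ = n·NₕSₕ / Σⱼ NⱼSⱼ.
Σ NⱼSⱼ = 14197·679 + 19514·972 + 6310·827 + 16993·429 = 4.1115738 × 10^7.
n_{Small} = 1002·19514·972 / (4.1115738 × 10^7) = 462.2.

462.2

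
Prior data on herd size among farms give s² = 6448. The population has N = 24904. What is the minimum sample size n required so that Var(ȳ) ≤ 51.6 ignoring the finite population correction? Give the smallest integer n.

Without fpc, n₀ = s²/D = 6448/51.6 = 124.9612.
Rounding up, n = 125.

125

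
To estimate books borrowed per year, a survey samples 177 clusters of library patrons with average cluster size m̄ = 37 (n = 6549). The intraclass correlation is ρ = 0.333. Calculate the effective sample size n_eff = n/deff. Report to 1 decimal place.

deff = 1 + (37 − 1)·0.333 = 1 + 11.988 = 12.988.
n_eff = 6549 / 12.988 = 504.2.

504.2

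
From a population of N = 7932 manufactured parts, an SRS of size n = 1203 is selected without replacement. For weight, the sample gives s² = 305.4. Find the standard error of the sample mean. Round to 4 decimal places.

Under SRS without replacement, Var(ȳ) = (1 − f)·s²/n with f = n/N = 1203/7932 = 0.15166415.
Var(ȳ) = (1 − 0.15166415)·305.4/1203 = 0.84833585·0.25386534 = 0.21536307.
SE(ȳ) = √(0.21536307) = 0.4641.

0.4641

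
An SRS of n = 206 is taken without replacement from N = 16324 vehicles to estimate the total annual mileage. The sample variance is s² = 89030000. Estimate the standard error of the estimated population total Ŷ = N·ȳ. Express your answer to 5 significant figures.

Var(Ŷ) = N²·Var(ȳ) = N²·(1 − n/N)·s²/n.
f = 206/16324 = 0.01261946; Var(ȳ) = 0.98738054·89030000/206 = 426730.53.
Var(Ŷ) = 16324² · 426730.53 = 1.1371215 × 10^14.
SE(Ŷ) = √(1.1371215 × 10^14) = 1.0664 × 10^7.

1.0664 × 10^7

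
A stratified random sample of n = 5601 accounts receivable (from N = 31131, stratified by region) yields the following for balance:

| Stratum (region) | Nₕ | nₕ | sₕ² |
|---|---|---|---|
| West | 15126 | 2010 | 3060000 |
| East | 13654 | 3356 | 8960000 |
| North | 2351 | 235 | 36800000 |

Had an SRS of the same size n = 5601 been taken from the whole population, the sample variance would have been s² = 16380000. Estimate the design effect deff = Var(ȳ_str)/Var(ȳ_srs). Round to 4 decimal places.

Var(ȳ_str) = Σ Wₕ²(1−fₕ)sₕ²/nₕ with Wₕ = Nₕ/31131:
  West: (15126/31131)²·(1−2010/15126)·3060000/2010 = 311.64828
  East: (13654/31131)²·(1−3356/13654)·8960000/3356 = 387.35815
  North: (2351/31131)²·(1−235/2351)·36800000/235 = 803.8261
  → Var(ȳ_str) = 1502.8325.
Var(ȳ_srs) = (1 − 5601/31131)·16380000/5601 = 2398.3141.
deff = 1502.8325 / 2398.3141 = 0.6266.

0.6266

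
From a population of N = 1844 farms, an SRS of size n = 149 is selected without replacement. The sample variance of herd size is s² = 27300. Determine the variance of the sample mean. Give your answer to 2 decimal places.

168.42

Under SRS without replacement, Var(ȳ) = (1 − f)·s²/n with f = n/N = 149/1844 = 0.08080260.
Var(ȳ) = (1 − 0.08080260)·27300/149 = 0.91919740·183.22148 = 168.4167.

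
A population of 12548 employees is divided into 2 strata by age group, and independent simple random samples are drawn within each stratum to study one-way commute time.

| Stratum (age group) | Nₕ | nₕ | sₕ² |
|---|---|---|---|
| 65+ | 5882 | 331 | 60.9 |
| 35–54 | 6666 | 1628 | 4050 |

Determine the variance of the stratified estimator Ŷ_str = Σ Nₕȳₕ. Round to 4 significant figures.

8.955 × 10^7

Var(Ŷ_str) = Σₕ Nₕ²(1 − fₕ)sₕ²/nₕ.
65+: 5882²·(1 − 331/5882)·60.9/331 = 6.0073861 × 10^6.
35–54: 6666²·(1 − 1628/6666)·4050/1628 = 8.3545699 × 10^7.
Sum = 8.9553085 × 10^7.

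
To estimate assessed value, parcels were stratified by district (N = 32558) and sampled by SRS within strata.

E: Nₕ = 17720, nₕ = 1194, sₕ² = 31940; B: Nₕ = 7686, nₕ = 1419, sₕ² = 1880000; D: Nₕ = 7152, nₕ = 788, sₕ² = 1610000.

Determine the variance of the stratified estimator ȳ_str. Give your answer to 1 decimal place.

Var(ȳ_str) = Σₕ Wₕ²(1 − fₕ)sₕ²/nₕ with Wₕ = Nₕ/N, N = 32558.
E: Wₕ = 0.54425948; term = 0.54425948²·(1 − 0.06738149)·31940/1194 = 7.390037.
B: Wₕ = 0.23607101; term = 0.23607101²·(1 − 0.18462139)·1880000/1419 = 60.203271.
D: Wₕ = 0.21966951; term = 0.21966951²·(1 − 0.11017897)·1610000/788 = 87.728741.
Sum = 155.32205.

155.3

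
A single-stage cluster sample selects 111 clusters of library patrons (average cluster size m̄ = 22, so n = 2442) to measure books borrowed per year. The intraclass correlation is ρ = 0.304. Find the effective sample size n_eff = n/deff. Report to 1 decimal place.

330.7

deff = 1 + (22 − 1)·0.304 = 1 + 6.384 = 7.384.
n_eff = 2442 / 7.384 = 330.7.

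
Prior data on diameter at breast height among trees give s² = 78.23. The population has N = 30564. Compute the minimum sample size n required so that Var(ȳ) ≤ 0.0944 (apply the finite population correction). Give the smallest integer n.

807

Without fpc, n₀ = s²/D = 78.23/0.0944 = 828.7076.
With fpc, (1 − n/N)·s²/n ≤ D requires n ≥ n₀/(1 + n₀/N) = 828.7076/(1 + 828.7076/30564) = 806.8313.
Rounding up, n = 807.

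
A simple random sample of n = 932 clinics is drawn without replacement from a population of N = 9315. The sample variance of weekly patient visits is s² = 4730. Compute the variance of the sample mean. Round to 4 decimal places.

Under SRS without replacement, Var(ȳ) = (1 − f)·s²/n with f = n/N = 932/9315 = 0.10005368.
Var(ȳ) = (1 − 0.10005368)·4730/932 = 0.89994632·5.0751073 = 4.5673242.

4.5673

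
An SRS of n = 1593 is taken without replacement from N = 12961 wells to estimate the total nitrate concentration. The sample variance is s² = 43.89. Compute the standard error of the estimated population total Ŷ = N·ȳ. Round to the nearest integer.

Var(Ŷ) = N²·Var(ȳ) = N²·(1 − n/N)·s²/n.
f = 1593/12961 = 0.12290718; Var(ȳ) = 0.87709282·43.89/1593 = 0.024165476.
Var(Ŷ) = 12961² · 0.024165476 = 4.0594984 × 10^6.
SE(Ŷ) = √(4.0594984 × 10^6) = 2015.

2015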